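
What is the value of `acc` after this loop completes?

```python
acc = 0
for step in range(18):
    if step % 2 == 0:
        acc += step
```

Sum of even numbers 0 to 17
`acc` takes the values: 0 → 2 → 6 → 12 → 20 → 30 → 42 → 56 → 72

Answer: 72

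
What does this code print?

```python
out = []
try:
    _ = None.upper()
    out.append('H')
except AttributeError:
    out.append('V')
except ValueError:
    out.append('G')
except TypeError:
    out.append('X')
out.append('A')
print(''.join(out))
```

Execution trace: 'V' (except AttributeError) → 'A' (after the try/except). Output: VA

Answer: VA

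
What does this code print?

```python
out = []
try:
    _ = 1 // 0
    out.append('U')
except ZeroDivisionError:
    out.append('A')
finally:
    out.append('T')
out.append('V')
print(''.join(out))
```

Execution trace: 'A' (except ZeroDivisionError) → 'T' (finally) → 'V' (after the try/except). Output: ATV

Answer: ATV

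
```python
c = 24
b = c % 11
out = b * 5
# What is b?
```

Trace:
`c = 24` → c = 24
`b = c % 11` → b = 2
`out = b * 5` → out = 10
So b = 2

Answer: 2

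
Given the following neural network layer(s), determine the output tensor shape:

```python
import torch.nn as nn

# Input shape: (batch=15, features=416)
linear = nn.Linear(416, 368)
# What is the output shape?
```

Input: (15, 416) -> Output: (15, 368)

Answer: (15, 368)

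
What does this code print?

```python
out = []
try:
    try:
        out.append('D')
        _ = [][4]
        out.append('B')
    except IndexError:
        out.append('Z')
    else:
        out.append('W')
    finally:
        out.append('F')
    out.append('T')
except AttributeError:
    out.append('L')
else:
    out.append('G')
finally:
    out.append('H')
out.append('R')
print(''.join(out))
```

Execution trace: 'D' (inner try body) → 'Z' (inner except IndexError) → 'F' (inner finally) → 'T' (try body, no exception) → 'G' (else) → 'H' (finally) → 'R' (after the try/except). Output: DZFTGHR

Answer: DZFTGHR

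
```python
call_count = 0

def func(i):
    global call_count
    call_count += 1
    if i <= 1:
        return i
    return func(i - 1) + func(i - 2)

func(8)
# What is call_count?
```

Calls(i) = 1 + Calls(i-1) + Calls(i-2); Calls(0)=Calls(1)=1. For i=8 this gives 67.

Answer: 67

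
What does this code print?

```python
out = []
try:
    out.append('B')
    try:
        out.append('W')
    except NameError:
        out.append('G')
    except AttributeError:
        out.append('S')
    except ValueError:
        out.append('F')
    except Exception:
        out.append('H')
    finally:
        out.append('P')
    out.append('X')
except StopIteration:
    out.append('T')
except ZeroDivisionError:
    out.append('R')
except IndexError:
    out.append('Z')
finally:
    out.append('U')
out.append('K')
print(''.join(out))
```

Execution trace: 'B' (try body) → 'W' (inner try body, no exception) → 'P' (inner finally) → 'X' (try body, no exception) → 'U' (finally) → 'K' (after the try/except). Output: BWPXUK

Answer: BWPXUK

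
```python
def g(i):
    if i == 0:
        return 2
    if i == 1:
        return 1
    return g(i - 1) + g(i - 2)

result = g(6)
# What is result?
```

Build up from base cases: g(0)=2, g(1)=1, g(2)=3, g(3)=4, g(4)=7, g(5)=11, g(6)=18

Answer: 18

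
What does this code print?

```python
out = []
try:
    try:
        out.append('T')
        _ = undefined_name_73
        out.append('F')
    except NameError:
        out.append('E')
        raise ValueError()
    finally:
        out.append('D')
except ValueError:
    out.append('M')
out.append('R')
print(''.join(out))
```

Execution trace: 'T' (inner try body) → 'E' (inner except NameError) → 'D' (inner finally) → 'M' (outer except ValueError) → 'R' (after the try/except). Output: TEDMR

Answer: TEDMR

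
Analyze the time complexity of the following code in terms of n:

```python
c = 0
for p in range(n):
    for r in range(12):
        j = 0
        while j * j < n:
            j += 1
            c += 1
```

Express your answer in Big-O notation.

Each loop level contributes: n × 1 × √n. Multiplying the contributions gives O(n√n).

Answer: O(n√n)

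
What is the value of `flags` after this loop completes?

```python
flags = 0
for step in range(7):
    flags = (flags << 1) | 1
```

Build 7 consecutive 1-bits: 0b1111111
`flags` takes the values: 0 → 1 → 3 → 7 → 15 → 31 → 63 → 127

Answer: 127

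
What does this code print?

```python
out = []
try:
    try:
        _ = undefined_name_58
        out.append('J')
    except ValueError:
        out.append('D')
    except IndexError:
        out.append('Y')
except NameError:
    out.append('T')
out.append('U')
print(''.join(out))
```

Execution trace: 'T' (outer except NameError) → 'U' (after the try/except). Output: TU

Answer: TU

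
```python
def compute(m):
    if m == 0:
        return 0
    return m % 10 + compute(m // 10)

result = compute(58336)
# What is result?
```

Sum of digits of 58336: 6 + 3 + 3 + 8 + 5 = 25

Answer: 25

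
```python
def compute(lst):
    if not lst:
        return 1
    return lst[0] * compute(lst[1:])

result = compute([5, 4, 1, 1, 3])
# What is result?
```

Product over [5, 4, 1, 1, 3] = 5 * 4 * 1 * 1 * 3 = 60

Answer: 60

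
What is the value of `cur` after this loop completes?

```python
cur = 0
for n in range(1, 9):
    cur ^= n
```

XOR of 1 to 8
`cur` takes the values: 0 → 1 → 3 → 0 → 4 → 1 → 7 → 0 → 8

Answer: 8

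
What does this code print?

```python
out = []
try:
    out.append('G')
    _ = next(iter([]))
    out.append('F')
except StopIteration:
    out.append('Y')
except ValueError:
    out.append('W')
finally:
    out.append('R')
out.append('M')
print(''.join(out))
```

Execution trace: 'G' (try body) → 'Y' (except StopIteration) → 'R' (finally) → 'M' (after the try/except). Output: GYRM

Answer: GYRM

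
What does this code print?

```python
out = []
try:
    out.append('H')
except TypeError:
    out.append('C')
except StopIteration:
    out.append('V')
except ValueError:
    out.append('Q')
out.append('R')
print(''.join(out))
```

Execution trace: 'H' (try body, no exception) → 'R' (after the try/except). Output: HR

Answer: HR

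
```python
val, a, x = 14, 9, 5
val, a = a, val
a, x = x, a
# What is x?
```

Trace:
`val, a, x = 14, 9, 5` → val = 14; a = 9; x = 5
`val, a = a, val` → val = 9; a = 14
`a, x = x, a` → a = 5; x = 14
So x = 14

Answer: 14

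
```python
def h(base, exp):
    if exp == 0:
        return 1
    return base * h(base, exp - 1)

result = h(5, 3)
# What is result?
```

h(5, 3) = 5 * 5 * 5 = 125

Answer: 125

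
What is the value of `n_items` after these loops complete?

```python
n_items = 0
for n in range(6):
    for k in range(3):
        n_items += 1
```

6 * 3 = 18
`n_items` takes the values: 0 → 1 → 2 → 3 → 4 → 5 → 6 → 7 → 8 → 9 → 10 → 11 → 12 → 13 → 14 → 15 → 16 → 17 → 18

Answer: 18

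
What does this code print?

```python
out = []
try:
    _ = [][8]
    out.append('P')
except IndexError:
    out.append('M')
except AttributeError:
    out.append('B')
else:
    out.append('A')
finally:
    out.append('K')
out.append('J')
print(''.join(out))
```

Execution trace: 'M' (except IndexError) → 'K' (finally) → 'J' (after the try/except). Output: MKJ

Answer: MKJ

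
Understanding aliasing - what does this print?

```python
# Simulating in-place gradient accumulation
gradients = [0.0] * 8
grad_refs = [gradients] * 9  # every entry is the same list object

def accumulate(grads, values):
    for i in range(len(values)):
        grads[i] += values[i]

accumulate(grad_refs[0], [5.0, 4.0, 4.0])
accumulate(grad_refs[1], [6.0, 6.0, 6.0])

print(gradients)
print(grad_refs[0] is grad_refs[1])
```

Key concept: gradient accumulation aliasing.
Step by step:
`gradients = [0.0] * 8` → gradients = [0.0, 0.0, 0.0, 0.0, 0.0, 0.0, 0.0, 0.0]
`grad_refs = [gradients] * 9` → grad_refs = [[0.0, 0.0, 0.0, 0.0, 0.0, 0.0, 0.0, 0.0], [0.0, 0.0, 0.0, 0.0, 0.0, 0.0, 0.0, 0.0], [0.0, 0.0, 0.0, 0.0, 0.0, 0.0, 0.0, 0.0], [0.0, 0.0, 0.0, 0.0, 0.0, 0.0, 0.0, 0.0], [0.0, 0.0, 0.0, 0.0, 0.0, 0.0, 0.0, 0.0], [0.0, 0.0, 0.0, 0.0, 0.0, 0.0, 0.0, 0.0], [0.0, 0.0, 0.0, 0.0, 0.0, 0.0, 0.0, 0.0], [0.0, 0.0, 0.0, 0.0, 0.0, 0.0, 0.0, 0.0], [0.0, 0.0, 0.0, 0.0, 0.0, 0.0, 0.0, 0.0]]
`accumulate(grad_refs[0], [5.0, 4.0, 4.0])` → gradients = [5.0, 4.0, 4.0, 0.0, 0.0, 0.0, 0.0, 0.0]; grad_refs = [[5.0, 4.0, 4.0, 0.0, 0.0, 0.0, 0.0, 0.0], [5.0, 4.0, 4.0, 0.0, 0.0, 0.0, 0.0, 0.0], [5.0, 4.0, 4.0, 0.0, 0.0, 0.0, 0.0, 0.0], [5.0, 4.0, 4.0, 0.0, 0.0, 0.0, 0.0, 0.0], [5.0, 4.0, 4.0, 0.0, 0.0, 0.0, 0.0, 0.0], [5.0, 4.0, 4.0, 0.0, 0.0, 0.0, 0.0, 0.0], [5.0, 4.0, 4.0, 0.0, 0.0, 0.0, 0.0, 0.0], [5.0, 4.0, 4.0, 0.0, 0.0, 0.0, 0.0, 0.0], [5.0, 4.0, 4.0, 0.0, 0.0, 0.0, 0.0, 0.0]]
`accumulate(grad_refs[1], [6.0, 6.0, 6.0])` → gradients = [11.0, 10.0, 10.0, 0.0, 0.0, 0.0, 0.0, 0.0]; grad_refs = [[11.0, 10.0, 10.0, 0.0, 0.0, 0.0, 0.0, 0.0], [11.0, 10.0, 10.0, 0.0, 0.0, 0.0, 0.0, 0.0], [11.0, 10.0, 10.0, 0.0, 0.0, 0.0, 0.0, 0.0], [11.0, 10.0, 10.0, 0.0, 0.0, 0.0, 0.0, 0.0], [11.0, 10.0, 10.0, 0.0, 0.0, 0.0, 0.0, 0.0], [11.0, 10.0, 10.0, 0.0, 0.0, 0.0, 0.0, 0.0], [11.0, 10.0, 10.0, 0.0, 0.0, 0.0, 0.0, 0.0], [11.0, 10.0, 10.0, 0.0, 0.0, 0.0, 0.0, 0.0], [11.0, 10.0, 10.0, 0.0, 0.0, 0.0, 0.0, 0.0]]
`print(gradients)` → prints [11.0, 10.0, 10.0, 0.0, 0.0, 0.0, 0.0, 0.0]
`print(grad_refs[0] is grad_refs[1])` → prints True

Answer:
[11.0, 10.0, 10.0, 0.0, 0.0, 0.0, 0.0, 0.0]
True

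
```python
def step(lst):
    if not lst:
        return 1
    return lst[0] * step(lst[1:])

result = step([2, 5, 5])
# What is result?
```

Product over [2, 5, 5] = 2 * 5 * 5 = 50

Answer: 50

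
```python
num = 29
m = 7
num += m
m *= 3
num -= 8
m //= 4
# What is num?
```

Trace:
`num = 29` → num = 29
`m = 7` → m = 7
`num += m` → num = 36
`m *= 3` → m = 21
`num -= 8` → num = 28
`m //= 4` → m = 5
So num = 28

Answer: 28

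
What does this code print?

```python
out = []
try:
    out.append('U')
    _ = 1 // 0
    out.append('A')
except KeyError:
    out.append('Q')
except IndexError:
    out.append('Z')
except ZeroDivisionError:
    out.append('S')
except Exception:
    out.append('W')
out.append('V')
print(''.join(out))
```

Execution trace: 'U' (try body) → 'S' (except ZeroDivisionError) → 'V' (after the try/except). Output: USV

Answer: USV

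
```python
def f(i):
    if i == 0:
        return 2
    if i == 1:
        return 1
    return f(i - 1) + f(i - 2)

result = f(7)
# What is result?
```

Build up from base cases: f(0)=2, f(1)=1, f(2)=3, f(3)=4, f(4)=7, f(5)=11, f(6)=18, ..., f(7)=29

Answer: 29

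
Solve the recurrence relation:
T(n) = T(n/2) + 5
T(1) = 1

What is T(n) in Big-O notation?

Each step divides n by 2 and adds 5. After log_2(n) steps we reach T(1)=1. So T(n) = 5·log_2(n) + 1 = O(log n).

Answer: O(log n)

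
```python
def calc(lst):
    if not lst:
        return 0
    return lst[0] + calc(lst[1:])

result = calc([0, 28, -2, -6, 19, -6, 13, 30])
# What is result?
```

0 + 28 + (-2) + (-6) + 19 + (-6) + 13 + 30 + 0 = 76

Answer: 76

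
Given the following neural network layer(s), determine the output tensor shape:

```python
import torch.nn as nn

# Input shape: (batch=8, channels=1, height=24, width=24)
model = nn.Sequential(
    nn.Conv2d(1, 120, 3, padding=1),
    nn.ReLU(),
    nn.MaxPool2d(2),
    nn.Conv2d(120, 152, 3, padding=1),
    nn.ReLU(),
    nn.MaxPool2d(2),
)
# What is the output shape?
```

Input: (8, 1, 24, 24) -> after first Conv2d: (8, 120, 24, 24) -> after first MaxPool2d: (8, 120, 12, 12) -> after second Conv2d: (8, 152, 12, 12) -> Output: (8, 152, 6, 6)

Answer: (8, 152, 6, 6)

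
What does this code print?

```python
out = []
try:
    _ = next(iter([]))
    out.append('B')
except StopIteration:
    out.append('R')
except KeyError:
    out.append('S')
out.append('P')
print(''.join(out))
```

Execution trace: 'R' (except StopIteration) → 'P' (after the try/except). Output: RP

Answer: RP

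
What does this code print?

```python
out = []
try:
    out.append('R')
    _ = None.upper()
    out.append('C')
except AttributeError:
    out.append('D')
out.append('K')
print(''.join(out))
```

Execution trace: 'R' (try body) → 'D' (except AttributeError) → 'K' (after the try/except). Output: RDK

Answer: RDK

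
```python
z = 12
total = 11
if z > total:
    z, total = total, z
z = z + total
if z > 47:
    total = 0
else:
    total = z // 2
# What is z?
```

Trace:
`z = 12` → z = 12
`total = 11` → total = 11
`if z > total: ...` → z > total is True → z = 11; total = 12
`z = z + total` → z = 23
`if z > 47: ...` → z > 47 is False, take else branch → total = 11
So z = 23

Answer: 23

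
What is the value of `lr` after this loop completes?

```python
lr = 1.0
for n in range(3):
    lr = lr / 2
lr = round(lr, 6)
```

Halving LR 3 times: 1 / 2^3
`lr` takes the values: 1.0 → 0.5 → 0.25 → 0.125

Answer: 0.125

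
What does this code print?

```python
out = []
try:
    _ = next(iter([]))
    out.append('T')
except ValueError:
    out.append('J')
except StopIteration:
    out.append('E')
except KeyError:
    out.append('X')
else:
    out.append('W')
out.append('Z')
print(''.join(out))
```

Execution trace: 'E' (except StopIteration) → 'Z' (after the try/except). Output: EZ

Answer: EZ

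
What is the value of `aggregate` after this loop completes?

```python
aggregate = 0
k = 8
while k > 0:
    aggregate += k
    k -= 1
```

Sum 8 down to 1
`aggregate` takes the values: 0 → 8 → 15 → 21 → 26 → 30 → 33 → 35 → 36

Answer: 36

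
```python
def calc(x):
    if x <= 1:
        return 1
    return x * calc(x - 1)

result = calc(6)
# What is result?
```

calc(6) = 6 * 5 * 4 * 3 * 2 * 1 = 720

Answer: 720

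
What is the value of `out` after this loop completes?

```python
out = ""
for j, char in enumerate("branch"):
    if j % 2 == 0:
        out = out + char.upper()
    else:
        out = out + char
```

Uppercase even positions in 'branch'
`out` takes the values: "" → "B" → "Br" → "BrA" → "BrAn" → "BrAnC" → "BrAnCh"

Answer: "BrAnCh"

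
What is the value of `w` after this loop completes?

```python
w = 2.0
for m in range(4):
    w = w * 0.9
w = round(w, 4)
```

Exponential decay: 2.0 * 0.9^4
`w` takes the values: 2.0 → 1.8 → 1.62 → 1.458 → 1.3122

Answer: 1.3122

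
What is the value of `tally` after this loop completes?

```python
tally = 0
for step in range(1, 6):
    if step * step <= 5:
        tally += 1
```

Count numbers where step² ≤ 5
`tally` takes the values: 0 → 1 → 2

Answer: 2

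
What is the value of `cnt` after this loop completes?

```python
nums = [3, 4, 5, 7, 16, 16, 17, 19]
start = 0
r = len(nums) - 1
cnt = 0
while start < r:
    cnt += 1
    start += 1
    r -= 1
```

Iterations until pointers meet (list length 8)
`cnt` takes the values: 0 → 1 → 2 → 3 → 4

Answer: 4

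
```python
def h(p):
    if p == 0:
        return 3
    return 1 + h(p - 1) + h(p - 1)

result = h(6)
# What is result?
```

h(p) = 1 + 2·h(p-1), h(0)=3. Closed form: (3+1)·2^6 - 1 = 255.

Answer: 255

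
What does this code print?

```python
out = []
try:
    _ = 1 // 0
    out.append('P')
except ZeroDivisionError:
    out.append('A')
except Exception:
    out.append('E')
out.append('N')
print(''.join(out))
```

Execution trace: 'A' (except ZeroDivisionError) → 'N' (after the try/except). Output: AN

Answer: AN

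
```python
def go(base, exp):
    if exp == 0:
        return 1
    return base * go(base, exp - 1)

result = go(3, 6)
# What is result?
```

go(3, 6) = 3 * 3 * 3 * 3 * 3 * 3 = 729

Answer: 729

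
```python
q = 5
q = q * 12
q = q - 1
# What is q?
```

Trace:
`q = 5` → q = 5
`q = q * 12` → q = 60
`q = q - 1` → q = 59
So q = 59

Answer: 59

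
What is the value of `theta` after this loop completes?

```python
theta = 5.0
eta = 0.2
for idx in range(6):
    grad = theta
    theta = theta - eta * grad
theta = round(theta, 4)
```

Gradient descent: w = 5.0 * (1 - 0.2)^6
`theta` takes the values: 5.0 → 4.0 → 3.2 → 2.56 → 2.048 → 1.6384 → 1.31072 → 1.3107

Answer: 1.3107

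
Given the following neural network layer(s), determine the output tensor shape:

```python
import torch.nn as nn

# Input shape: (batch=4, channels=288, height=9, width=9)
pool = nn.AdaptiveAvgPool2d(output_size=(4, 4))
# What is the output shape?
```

Input: (4, 288, 9, 9) -> Output: (4, 288, 4, 4)

Answer: (4, 288, 4, 4)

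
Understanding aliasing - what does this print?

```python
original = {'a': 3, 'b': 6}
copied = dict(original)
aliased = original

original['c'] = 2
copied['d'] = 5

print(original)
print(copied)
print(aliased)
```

Key concept: dict() creates copy, assignment creates alias.
Step by step:
`original = {'a': 3, 'b': 6}` → original = {'a': 3, 'b': 6}
`copied = dict(original)` → copied = {'a': 3, 'b': 6}
`aliased = original` → aliased = {'a': 3, 'b': 6} (same object as original)
`original['c'] = 2` → original = {'a': 3, 'b': 6, 'c': 2} (same object as aliased); aliased = {'a': 3, 'b': 6, 'c': 2} (same object as original)
`copied['d'] = 5` → copied = {'a': 3, 'b': 6, 'd': 5}
`print(original)` → prints {'a': 3, 'b': 6, 'c': 2}
`print(copied)` → prints {'a': 3, 'b': 6, 'd': 5}
`print(aliased)` → prints {'a': 3, 'b': 6, 'c': 2}

Answer:
{'a': 3, 'b': 6, 'c': 2}
{'a': 3, 'b': 6, 'd': 5}
{'a': 3, 'b': 6, 'c': 2}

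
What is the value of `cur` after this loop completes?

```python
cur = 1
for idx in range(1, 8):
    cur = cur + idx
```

Start at 1, add 1 through 7
`cur` takes the values: 1 → 2 → 4 → 7 → 11 → 16 → 22 → 29

Answer: 29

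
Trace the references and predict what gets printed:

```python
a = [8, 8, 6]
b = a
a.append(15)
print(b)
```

Key concept: basic list aliasing.
Step by step:
`a = [8, 8, 6]` → a = [8, 8, 6]
`b = a` → b = [8, 8, 6] (same object as a)
`a.append(15)` → a = [8, 8, 6, 15] (same object as b); b = [8, 8, 6, 15] (same object as a)
`print(b)` → prints [8, 8, 6, 15]

Answer: [8, 8, 6, 15]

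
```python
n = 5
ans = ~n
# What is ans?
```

Trace:
`n = 5` → n = 5
`ans = ~n` → ans = -6
So ans = -6

Answer: -6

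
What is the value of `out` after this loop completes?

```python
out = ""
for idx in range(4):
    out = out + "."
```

Repeat '.' 4 times
`out` takes the values: "" → "." → ".." → "..." → "...."

Answer: "...."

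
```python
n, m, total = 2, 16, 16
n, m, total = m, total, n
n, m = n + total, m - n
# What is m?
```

Trace:
`n, m, total = 2, 16, 16` → n = 2; m = 16; total = 16
`n, m, total = m, total, n` → n = 16; m = 16; total = 2
`n, m = n + total, m - n` → n = 18; m = 0
So m = 0

Answer: 0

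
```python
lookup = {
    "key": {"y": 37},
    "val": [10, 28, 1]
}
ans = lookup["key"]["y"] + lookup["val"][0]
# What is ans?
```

Trace:
`lookup = { ...` → lookup = {'key': {'y': 37}, 'val': [10, 28, 1]}
`ans = lookup["key"]["y"] + lookup["val"][0]` → ans = 47
So ans = 47

Answer: 47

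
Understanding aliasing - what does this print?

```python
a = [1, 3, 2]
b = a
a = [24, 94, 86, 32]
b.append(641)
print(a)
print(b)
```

Key concept: rebinding vs mutation: a is rebound to a new list, b still points at the original.
Step by step:
`a = [1, 3, 2]` → a = [1, 3, 2]
`b = a` → b = [1, 3, 2] (same object as a)
`a = [24, 94, 86, 32]` → a = [24, 94, 86, 32]
`b.append(641)` → b = [1, 3, 2, 641]
`print(a)` → prints [24, 94, 86, 32]
`print(b)` → prints [1, 3, 2, 641]

Answer:
[24, 94, 86, 32]
[1, 3, 2, 641]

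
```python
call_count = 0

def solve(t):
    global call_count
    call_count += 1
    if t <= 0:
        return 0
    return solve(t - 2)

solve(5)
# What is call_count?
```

Linear recursion stepping by 2: 4 calls from t=5 down to ≤0.

Answer: 4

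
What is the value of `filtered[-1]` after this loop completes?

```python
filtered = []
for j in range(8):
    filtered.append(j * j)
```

Last element of squares 0 to 7
`filtered` takes the values: [] → [0] → [0, 1] → [0, 1, 4] → [0, 1, 4, 9] → [0, 1, 4, 9, 16] → [0, 1, 4, 9, 16, 25] → [0, 1, 4, 9, 16, 25, 36] → [0, 1, 4, 9, 16, 25, 36, 49]
So `filtered[-1]` = 49

Answer: 49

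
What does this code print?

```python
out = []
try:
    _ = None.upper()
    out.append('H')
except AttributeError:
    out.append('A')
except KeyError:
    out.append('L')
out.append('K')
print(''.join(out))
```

Execution trace: 'A' (except AttributeError) → 'K' (after the try/except). Output: AK

Answer: AK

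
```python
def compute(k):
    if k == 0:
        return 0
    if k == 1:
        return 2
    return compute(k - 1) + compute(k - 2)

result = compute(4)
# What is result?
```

Build up from base cases: compute(0)=0, compute(1)=2, compute(2)=2, compute(3)=4, compute(4)=6

Answer: 6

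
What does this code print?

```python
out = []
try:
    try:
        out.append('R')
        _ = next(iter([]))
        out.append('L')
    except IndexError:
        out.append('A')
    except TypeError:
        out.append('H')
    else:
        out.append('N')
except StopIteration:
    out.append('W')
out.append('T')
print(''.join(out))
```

Execution trace: 'R' (inner try body) → 'W' (outer except StopIteration) → 'T' (after the try/except). Output: RWT

Answer: RWT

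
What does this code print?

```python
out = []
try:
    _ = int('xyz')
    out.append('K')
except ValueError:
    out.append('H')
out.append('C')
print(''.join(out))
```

Execution trace: 'H' (except ValueError) → 'C' (after the try/except). Output: HC

Answer: HC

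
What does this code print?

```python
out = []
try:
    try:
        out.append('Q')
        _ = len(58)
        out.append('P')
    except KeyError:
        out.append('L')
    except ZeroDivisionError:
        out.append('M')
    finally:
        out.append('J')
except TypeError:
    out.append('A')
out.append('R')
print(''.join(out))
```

Execution trace: 'Q' (try body) → 'J' (finally) → 'A' (outer except TypeError) → 'R' (after the try/except). Output: QJAR

Answer: QJAR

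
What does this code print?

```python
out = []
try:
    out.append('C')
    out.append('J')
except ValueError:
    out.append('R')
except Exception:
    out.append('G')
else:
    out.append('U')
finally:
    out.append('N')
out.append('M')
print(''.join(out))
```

Execution trace: 'C' (try body) → 'J' (try body, no exception) → 'U' (else) → 'N' (finally) → 'M' (after the try/except). Output: CJUNM

Answer: CJUNM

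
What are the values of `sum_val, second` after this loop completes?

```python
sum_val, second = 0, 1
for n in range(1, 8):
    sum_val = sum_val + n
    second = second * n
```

Sum and factorial of 1 to 7
`sum_val, second` takes the values: (0, 1) → (1, 1) → (3, 1) → (3, 2) → (6, 2) → (6, 6) → (10, 6) → (10, 24) → (15, 24) → (15, 120) → (21, 120) → (21, 720) → (28, 720) → (28, 5040)

Answer: 28, 5040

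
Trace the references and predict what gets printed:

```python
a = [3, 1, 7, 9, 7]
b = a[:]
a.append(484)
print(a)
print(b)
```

Key concept: slice [:] creates copy.
Step by step:
`a = [3, 1, 7, 9, 7]` → a = [3, 1, 7, 9, 7]
`b = a[:]` → b = [3, 1, 7, 9, 7]
`a.append(484)` → a = [3, 1, 7, 9, 7, 484]
`print(a)` → prints [3, 1, 7, 9, 7, 484]
`print(b)` → prints [3, 1, 7, 9, 7]

Answer:
[3, 1, 7, 9, 7, 484]
[3, 1, 7, 9, 7]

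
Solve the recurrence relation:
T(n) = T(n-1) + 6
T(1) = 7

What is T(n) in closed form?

Unrolling: T(n) = T(1) + 6·(n-1) = 7 + 6(n-1) = 6n + 1.

Answer: T(n) = 6n + 1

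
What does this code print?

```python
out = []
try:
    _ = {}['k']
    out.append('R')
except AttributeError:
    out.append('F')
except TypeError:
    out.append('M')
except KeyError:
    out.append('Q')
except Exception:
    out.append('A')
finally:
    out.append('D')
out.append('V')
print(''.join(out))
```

Execution trace: 'Q' (except KeyError) → 'D' (finally) → 'V' (after the try/except). Output: QDV

Answer: QDV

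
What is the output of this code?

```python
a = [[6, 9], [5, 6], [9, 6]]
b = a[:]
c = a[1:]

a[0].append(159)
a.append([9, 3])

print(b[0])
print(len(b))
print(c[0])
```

Key concept: slice with nested mutation.
Step by step:
`a = [[6, 9], [5, 6], [9, 6]]` → a = [[6, 9], [5, 6], [9, 6]]
`b = a[:]` → b = [[6, 9], [5, 6], [9, 6]]
`c = a[1:]` → c = [[5, 6], [9, 6]]
`a[0].append(159)` → a = [[6, 9, 159], [5, 6], [9, 6]]; b = [[6, 9, 159], [5, 6], [9, 6]]
`a.append([9, 3])` → a = [[6, 9, 159], [5, 6], [9, 6], [9, 3]]
`print(b[0])` → prints [6, 9, 159]
`print(len(b))` → prints 3
`print(c[0])` → prints [5, 6]

Answer:
[6, 9, 159]
3
[5, 6]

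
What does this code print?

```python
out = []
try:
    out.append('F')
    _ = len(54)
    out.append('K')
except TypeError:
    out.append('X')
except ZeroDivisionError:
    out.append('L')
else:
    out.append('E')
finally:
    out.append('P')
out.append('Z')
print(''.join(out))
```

Execution trace: 'F' (try body) → 'X' (except TypeError) → 'P' (finally) → 'Z' (after the try/except). Output: FXPZ

Answer: FXPZ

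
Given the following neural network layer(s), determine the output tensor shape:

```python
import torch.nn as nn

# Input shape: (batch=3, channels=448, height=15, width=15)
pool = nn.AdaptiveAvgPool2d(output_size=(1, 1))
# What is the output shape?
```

Input: (3, 448, 15, 15) -> Output: (3, 448, 1, 1)

Answer: (3, 448, 1, 1)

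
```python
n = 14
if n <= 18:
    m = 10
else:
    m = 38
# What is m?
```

Trace:
`n = 14` → n = 14
`if n <= 18: ...` → n <= 18 is True → m = 10
So m = 10

Answer: 10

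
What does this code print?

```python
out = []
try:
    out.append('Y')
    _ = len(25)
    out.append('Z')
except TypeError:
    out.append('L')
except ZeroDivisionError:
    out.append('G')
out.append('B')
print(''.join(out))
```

Execution trace: 'Y' (try body) → 'L' (except TypeError) → 'B' (after the try/except). Output: YLB

Answer: YLB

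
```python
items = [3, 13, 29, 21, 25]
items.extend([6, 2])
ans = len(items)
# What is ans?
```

Trace:
`items = [3, 13, 29, 21, 25]` → items = [3, 13, 29, 21, 25]
`items.extend([6, 2])` → items = [3, 13, 29, 21, 25, 6, 2]
`ans = len(items)` → ans = 7
So ans = 7

Answer: 7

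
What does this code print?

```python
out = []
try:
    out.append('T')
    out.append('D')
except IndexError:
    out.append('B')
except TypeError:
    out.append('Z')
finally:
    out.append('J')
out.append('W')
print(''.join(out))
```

Execution trace: 'T' (try body) → 'D' (try body, no exception) → 'J' (finally) → 'W' (after the try/except). Output: TDJW

Answer: TDJW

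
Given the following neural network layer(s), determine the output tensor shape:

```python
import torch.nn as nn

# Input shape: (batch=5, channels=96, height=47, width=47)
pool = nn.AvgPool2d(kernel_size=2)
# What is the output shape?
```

Input: (5, 96, 47, 47) -> Output: (5, 96, 23, 23)

Answer: (5, 96, 23, 23)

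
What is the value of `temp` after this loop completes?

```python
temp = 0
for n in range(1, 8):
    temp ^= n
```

XOR of 1 to 7
`temp` takes the values: 0 → 1 → 3 → 0 → 4 → 1 → 7 → 0

Answer: 0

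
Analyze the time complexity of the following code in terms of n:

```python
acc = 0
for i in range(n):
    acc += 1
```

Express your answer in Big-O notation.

Each loop level contributes: n. Multiplying the contributions gives O(n).

Answer: O(n)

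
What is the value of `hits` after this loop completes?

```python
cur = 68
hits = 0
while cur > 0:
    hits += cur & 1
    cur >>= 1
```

Count set bits in 68 (binary: 0b1000100)
`hits` takes the values: 0 → 1 → 2

Answer: 2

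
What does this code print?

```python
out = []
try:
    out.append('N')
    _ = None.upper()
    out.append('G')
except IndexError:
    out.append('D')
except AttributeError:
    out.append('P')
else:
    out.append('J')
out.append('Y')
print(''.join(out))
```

Execution trace: 'N' (try body) → 'P' (except AttributeError) → 'Y' (after the try/except). Output: NPY

Answer: NPY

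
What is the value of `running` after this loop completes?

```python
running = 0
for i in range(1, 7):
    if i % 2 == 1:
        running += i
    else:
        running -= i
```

Add odd, subtract even
`running` takes the values: 0 → 1 → -1 → 2 → -2 → 3 → -3

Answer: -3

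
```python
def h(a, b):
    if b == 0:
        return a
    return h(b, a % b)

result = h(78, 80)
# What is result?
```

h(78, 80) -> h(80, 78) -> h(78, 2) -> h(2, 0) -> 2

Answer: 2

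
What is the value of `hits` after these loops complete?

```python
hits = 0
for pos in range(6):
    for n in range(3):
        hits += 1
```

6 * 3 = 18
`hits` takes the values: 0 → 1 → 2 → 3 → 4 → 5 → 6 → 7 → 8 → 9 → 10 → 11 → 12 → 13 → 14 → 15 → 16 → 17 → 18

Answer: 18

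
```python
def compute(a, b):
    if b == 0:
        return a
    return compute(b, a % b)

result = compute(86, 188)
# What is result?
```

compute(86, 188) -> compute(188, 86) -> compute(86, 16) -> compute(16, 6) -> compute(6, 4) -> compute(4, 2) -> compute(2, 0) -> 2

Answer: 2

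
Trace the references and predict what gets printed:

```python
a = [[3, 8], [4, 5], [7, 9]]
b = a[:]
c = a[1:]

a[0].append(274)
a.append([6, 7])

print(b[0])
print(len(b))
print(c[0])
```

Key concept: slice with nested mutation.
Step by step:
`a = [[3, 8], [4, 5], [7, 9]]` → a = [[3, 8], [4, 5], [7, 9]]
`b = a[:]` → b = [[3, 8], [4, 5], [7, 9]]
`c = a[1:]` → c = [[4, 5], [7, 9]]
`a[0].append(274)` → a = [[3, 8, 274], [4, 5], [7, 9]]; b = [[3, 8, 274], [4, 5], [7, 9]]
`a.append([6, 7])` → a = [[3, 8, 274], [4, 5], [7, 9], [6, 7]]
`print(b[0])` → prints [3, 8, 274]
`print(len(b))` → prints 3
`print(c[0])` → prints [4, 5]

Answer:
[3, 8, 274]
3
[4, 5]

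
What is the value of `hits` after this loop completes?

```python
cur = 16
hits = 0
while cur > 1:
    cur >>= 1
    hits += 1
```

Count right shifts until 1
`hits` takes the values: 0 → 1 → 2 → 3 → 4

Answer: 4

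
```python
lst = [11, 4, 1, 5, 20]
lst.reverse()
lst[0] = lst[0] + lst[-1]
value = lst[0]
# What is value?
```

Trace:
`lst = [11, 4, 1, 5, 20]` → lst = [11, 4, 1, 5, 20]
`lst.reverse()` → lst = [20, 5, 1, 4, 11]
`lst[0] = lst[0] + lst[-1]` → lst = [31, 5, 1, 4, 11]
`value = lst[0]` → value = 31
So value = 31

Answer: 31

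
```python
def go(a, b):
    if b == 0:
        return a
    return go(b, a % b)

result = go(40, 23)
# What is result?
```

go(40, 23) -> go(23, 17) -> go(17, 6) -> go(6, 5) -> go(5, 1) -> go(1, 0) -> 1

Answer: 1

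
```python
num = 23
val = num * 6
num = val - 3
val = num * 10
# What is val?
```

Trace:
`num = 23` → num = 23
`val = num * 6` → val = 138
`num = val - 3` → num = 135
`val = num * 10` → val = 1350
So val = 1350

Answer: 1350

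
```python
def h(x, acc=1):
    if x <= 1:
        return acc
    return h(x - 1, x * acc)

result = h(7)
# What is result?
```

Accumulator trace (n, acc): (7, 1) -> (6, 7) -> (5, 42) -> (4, 210) -> (3, 840) -> (2, 2520) -> (1, 5040) -> return 5040

Answer: 5040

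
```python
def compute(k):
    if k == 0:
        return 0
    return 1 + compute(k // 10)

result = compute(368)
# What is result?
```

Count of digits of 368: 3

Answer: 3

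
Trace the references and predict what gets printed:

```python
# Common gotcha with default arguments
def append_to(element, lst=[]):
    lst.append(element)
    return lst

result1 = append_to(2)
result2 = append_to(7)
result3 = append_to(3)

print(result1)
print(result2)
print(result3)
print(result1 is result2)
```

Key concept: mutable default argument gotcha.
Step by step:
`result1 = append_to(2)` → result1 = [2]
`result2 = append_to(7)` → result1 = [2, 7] (same object as result2); result2 = [2, 7] (same object as result1)
`result3 = append_to(3)` → result1 = [2, 7, 3] (same object as result2, result3); result2 = [2, 7, 3] (same object as result1, result3); result3 = [2, 7, 3] (same object as result1, result2)
`print(result1)` → prints [2, 7, 3]
`print(result2)` → prints [2, 7, 3]
`print(result3)` → prints [2, 7, 3]
`print(result1 is result2)` → prints True

Answer:
[2, 7, 3]
[2, 7, 3]
[2, 7, 3]
True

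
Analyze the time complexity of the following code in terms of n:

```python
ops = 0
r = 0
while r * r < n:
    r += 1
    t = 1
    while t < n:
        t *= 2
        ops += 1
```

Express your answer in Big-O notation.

Each loop level contributes: √n × log n. Multiplying the contributions gives O(√n log n).

Answer: O(√n log n)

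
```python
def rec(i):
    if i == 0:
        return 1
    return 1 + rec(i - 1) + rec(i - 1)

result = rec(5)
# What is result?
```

rec(i) = 1 + 2·rec(i-1), rec(0)=1. Closed form: (1+1)·2^5 - 1 = 63.

Answer: 63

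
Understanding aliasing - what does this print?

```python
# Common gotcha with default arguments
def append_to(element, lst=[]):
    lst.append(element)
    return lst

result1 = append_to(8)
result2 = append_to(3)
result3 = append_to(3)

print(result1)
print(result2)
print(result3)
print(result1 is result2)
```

Key concept: mutable default argument gotcha.
Step by step:
`result1 = append_to(8)` → result1 = [8]
`result2 = append_to(3)` → result1 = [8, 3] (same object as result2); result2 = [8, 3] (same object as result1)
`result3 = append_to(3)` → result1 = [8, 3, 3] (same object as result2, result3); result2 = [8, 3, 3] (same object as result1, result3); result3 = [8, 3, 3] (same object as result1, result2)
`print(result1)` → prints [8, 3, 3]
`print(result2)` → prints [8, 3, 3]
`print(result3)` → prints [8, 3, 3]
`print(result1 is result2)` → prints True

Answer:
[8, 3, 3]
[8, 3, 3]
[8, 3, 3]
True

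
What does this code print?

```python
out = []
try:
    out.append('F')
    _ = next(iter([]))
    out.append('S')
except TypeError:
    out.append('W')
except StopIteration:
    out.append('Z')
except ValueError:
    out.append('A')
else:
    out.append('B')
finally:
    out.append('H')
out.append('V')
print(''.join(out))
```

Execution trace: 'F' (try body) → 'Z' (except StopIteration) → 'H' (finally) → 'V' (after the try/except). Output: FZHV

Answer: FZHV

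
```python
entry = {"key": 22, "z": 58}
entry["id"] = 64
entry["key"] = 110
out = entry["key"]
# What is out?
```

Trace:
`entry = {"key": 22, "z": 58}` → entry = {'key': 22, 'z': 58}
`entry["id"] = 64` → entry = {'key': 22, 'z': 58, 'id': 64}
`entry["key"] = 110` → entry = {'key': 110, 'z': 58, 'id': 64}
`out = entry["key"]` → out = 110
So out = 110

Answer: 110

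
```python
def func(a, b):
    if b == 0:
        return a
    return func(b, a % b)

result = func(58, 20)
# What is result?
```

func(58, 20) -> func(20, 18) -> func(18, 2) -> func(2, 0) -> 2

Answer: 2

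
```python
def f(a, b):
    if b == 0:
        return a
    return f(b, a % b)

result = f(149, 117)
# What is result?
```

f(149, 117) -> f(117, 32) -> f(32, 21) -> f(21, 11) -> f(11, 10) -> f(10, 1) -> f(1, 0) -> 1

Answer: 1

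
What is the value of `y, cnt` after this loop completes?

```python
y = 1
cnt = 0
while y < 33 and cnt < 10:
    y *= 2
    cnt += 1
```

Double until >= 33 or 10 iterations
`y, cnt` takes the values: (1, 0) → (2, 0) → (2, 1) → (4, 1) → (4, 2) → (8, 2) → (8, 3) → (16, 3) → (16, 4) → (32, 4) → (32, 5) → (64, 5) → (64, 6)

Answer: 64, 6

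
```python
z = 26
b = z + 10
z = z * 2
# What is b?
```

Trace:
`z = 26` → z = 26
`b = z + 10` → b = 36
`z = z * 2` → z = 52
So b = 36

Answer: 36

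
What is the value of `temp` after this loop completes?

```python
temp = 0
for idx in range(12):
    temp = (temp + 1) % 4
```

Increment mod 4, 12 times = 0
`temp` takes the values: 0 → 1 → 2 → 3 → 0 → 1 → 2 → 3 → 0 → 1 → 2 → 3 → 0

Answer: 0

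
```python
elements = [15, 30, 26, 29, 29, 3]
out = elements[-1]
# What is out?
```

Trace:
`elements = [15, 30, 26, 29, 29, 3]` → elements = [15, 30, 26, 29, 29, 3]
`out = elements[-1]` → out = 3
So out = 3

Answer: 3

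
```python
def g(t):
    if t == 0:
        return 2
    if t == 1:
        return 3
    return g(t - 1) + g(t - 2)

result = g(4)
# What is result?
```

Build up from base cases: g(0)=2, g(1)=3, g(2)=5, g(3)=8, g(4)=13

Answer: 13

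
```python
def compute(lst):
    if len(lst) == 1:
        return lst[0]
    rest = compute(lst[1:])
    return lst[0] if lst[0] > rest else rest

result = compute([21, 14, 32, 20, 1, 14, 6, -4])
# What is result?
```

Recursive max over [21, 14, 32, 20, 1, 14, 6, -4] = 32

Answer: 32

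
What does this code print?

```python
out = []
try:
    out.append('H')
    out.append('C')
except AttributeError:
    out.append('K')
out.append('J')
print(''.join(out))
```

Execution trace: 'H' (try body) → 'C' (try body, no exception) → 'J' (after the try/except). Output: HCJ

Answer: HCJ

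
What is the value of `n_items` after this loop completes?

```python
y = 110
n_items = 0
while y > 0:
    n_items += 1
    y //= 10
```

Count digits by repeated division by 10
`n_items` takes the values: 0 → 1 → 2 → 3

Answer: 3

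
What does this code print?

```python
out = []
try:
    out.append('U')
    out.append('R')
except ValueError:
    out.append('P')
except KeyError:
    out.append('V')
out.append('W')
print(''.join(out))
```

Execution trace: 'U' (try body) → 'R' (try body, no exception) → 'W' (after the try/except). Output: URW

Answer: URW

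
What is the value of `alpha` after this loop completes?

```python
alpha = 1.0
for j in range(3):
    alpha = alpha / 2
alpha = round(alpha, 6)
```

Halving LR 3 times: 1 / 2^3
`alpha` takes the values: 1.0 → 0.5 → 0.25 → 0.125

Answer: 0.125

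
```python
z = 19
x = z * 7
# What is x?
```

Trace:
`z = 19` → z = 19
`x = z * 7` → x = 133
So x = 133

Answer: 133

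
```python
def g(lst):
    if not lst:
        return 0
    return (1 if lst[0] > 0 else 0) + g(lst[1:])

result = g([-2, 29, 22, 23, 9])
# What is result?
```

Count of positive elements in [-2, 29, 22, 23, 9] = 4

Answer: 4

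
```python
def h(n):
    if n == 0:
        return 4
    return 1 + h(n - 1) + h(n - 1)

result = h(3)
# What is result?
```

h(n) = 1 + 2·h(n-1), h(0)=4. Closed form: (4+1)·2^3 - 1 = 39.

Answer: 39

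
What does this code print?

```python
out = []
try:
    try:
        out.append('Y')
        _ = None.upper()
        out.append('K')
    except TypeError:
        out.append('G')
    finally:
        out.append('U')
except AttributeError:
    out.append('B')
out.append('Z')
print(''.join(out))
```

Execution trace: 'Y' (try body) → 'U' (finally) → 'B' (outer except AttributeError) → 'Z' (after the try/except). Output: YUBZ

Answer: YUBZ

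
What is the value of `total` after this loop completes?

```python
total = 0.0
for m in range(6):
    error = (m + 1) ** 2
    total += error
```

Sum of squared losses 1² + 2² + ... + 6²
`total` takes the values: 0.0 → 1.0 → 5.0 → 14.0 → 30.0 → 55.0 → 91.0

Answer: 91.0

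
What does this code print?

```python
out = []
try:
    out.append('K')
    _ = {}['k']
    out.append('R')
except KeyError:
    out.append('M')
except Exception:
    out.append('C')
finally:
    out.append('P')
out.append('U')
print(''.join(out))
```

Execution trace: 'K' (try body) → 'M' (except KeyError) → 'P' (finally) → 'U' (after the try/except). Output: KMPU

Answer: KMPU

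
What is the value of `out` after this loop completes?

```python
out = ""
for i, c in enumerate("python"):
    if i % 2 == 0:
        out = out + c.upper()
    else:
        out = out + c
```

Uppercase even positions in 'python'
`out` takes the values: "" → "P" → "Py" → "PyT" → "PyTh" → "PyThO" → "PyThOn"

Answer: "PyThOn"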